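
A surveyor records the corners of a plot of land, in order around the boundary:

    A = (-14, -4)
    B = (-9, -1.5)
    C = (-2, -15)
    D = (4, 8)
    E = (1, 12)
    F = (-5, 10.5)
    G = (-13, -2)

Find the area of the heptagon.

221

Apply the shoelace formula: 2A = Σ (x_i·y_{i+1} − x_{i+1}·y_i), indices taken mod 7.
Σ = (-15) + (132) + (44) + (40) + (70.5) + (146.5) + (24) = 442
Area = |Σ|/2 = 221.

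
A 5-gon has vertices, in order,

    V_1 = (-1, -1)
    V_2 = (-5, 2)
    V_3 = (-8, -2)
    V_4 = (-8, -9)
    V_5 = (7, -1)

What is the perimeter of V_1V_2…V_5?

42

|V_1V_2| = √((-4)² + (3)²) = √25 = 5
|V_2V_3| = √((-3)² + (-4)²) = √25 = 5
|V_3V_4| = √((0)² + (-7)²) = √49 = 7
|V_4V_5| = √((15)² + (8)²) = √289 = 17
|V_5V_1| = √((-8)² + (0)²) = √64 = 8
Perimeter = 5 + 5 + 7 + 17 + 8 = 42.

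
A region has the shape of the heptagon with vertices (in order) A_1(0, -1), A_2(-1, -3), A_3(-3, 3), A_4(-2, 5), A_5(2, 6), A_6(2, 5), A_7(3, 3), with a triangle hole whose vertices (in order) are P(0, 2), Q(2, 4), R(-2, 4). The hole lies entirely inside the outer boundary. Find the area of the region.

Outer boundary:
Apply the shoelace formula: 2A = Σ (x_i·y_{i+1} − x_{i+1}·y_i), indices taken mod 7.
Cross-terms: -1, -12, -9, -22, -2, -9, -3  ⇒  Σ = -58
Area = |Σ|/2 = 29.
Hole:
Σ = (-4) + (16) + (-4) = 8
Area = |Σ|/2 = 4.
Net area = 29 − 4 = 25.

25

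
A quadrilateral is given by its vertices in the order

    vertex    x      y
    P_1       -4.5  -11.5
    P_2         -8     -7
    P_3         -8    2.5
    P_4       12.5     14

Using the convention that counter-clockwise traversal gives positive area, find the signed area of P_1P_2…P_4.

-180.25

Apply the shoelace (surveyor's) formula: 2A = Σ (x_i·y_{i+1} − x_{i+1}·y_i), indices taken mod 4.
Cross-terms: -60.5, -76, -143.25, -80.75  ⇒  Σ = -360.5
Signed area = Σ/2 = -180.25 (negative ⇒ clockwise traversal).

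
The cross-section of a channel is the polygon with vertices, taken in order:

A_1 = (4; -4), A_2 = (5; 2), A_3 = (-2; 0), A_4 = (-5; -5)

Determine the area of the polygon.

A_1→A_2: (4)(2) − (5)(-4) = 28
A_2→A_3: (5)(0) − (-2)(2) = 4
A_3→A_4: (-2)(-5) − (-5)(0) = 10
A_4→A_1: (-5)(-4) − (4)(-5) = 40
Σ = 82
Area = |Σ|/2 = 41.

41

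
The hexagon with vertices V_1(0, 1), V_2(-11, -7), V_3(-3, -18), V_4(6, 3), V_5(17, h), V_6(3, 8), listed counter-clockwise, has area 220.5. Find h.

The doubled signed area Σ (x_i y_{i+1} − x_{i+1} y_i) is linear in h.
With h=0 it equals 375; the coefficient of h is 3 (from the two edges through V_5).
So 3·h + 375 = 2·220.5 = 441 ⇒ h = 22.

22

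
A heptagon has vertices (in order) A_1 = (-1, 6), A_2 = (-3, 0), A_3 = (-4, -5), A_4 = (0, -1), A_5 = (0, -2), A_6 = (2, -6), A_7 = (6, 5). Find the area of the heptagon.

Apply the shoelace formula: 2A = Σ (x_i·y_{i+1} − x_{i+1}·y_i), indices taken mod 7.
Cross-terms: 18, 15, 4, 0, 4, 46, 41  ⇒  Σ = 128
Area = |Σ|/2 = 64.

64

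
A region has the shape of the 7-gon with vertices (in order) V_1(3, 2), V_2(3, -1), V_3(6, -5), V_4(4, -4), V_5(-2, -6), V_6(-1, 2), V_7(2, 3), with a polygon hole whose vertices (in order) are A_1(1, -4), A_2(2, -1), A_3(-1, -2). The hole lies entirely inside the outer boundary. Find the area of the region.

34

Outer boundary:
Cross-terms: -9, -9, -4, -32, -10, -7, -5  ⇒  Σ = -76
Area = |Σ|/2 = 38.
Hole:
Cross-terms: 7, -5, 6  ⇒  Σ = 8
Area = |Σ|/2 = 4.
Net area = 38 − 4 = 34.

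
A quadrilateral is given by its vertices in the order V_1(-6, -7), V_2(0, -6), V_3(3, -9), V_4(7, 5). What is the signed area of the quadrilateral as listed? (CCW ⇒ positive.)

56.5

Apply the shoelace formula: 2A = Σ (x_i·y_{i+1} − x_{i+1}·y_i), indices taken mod 4.
Cross-terms: 36, 18, 78, -19  ⇒  Σ = 113
Signed area = Σ/2 = 56.5 (positive ⇒ counter-clockwise traversal).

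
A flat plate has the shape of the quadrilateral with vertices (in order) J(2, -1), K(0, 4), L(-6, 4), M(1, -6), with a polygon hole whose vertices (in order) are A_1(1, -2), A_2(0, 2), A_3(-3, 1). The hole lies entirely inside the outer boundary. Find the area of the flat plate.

Outer boundary:
Σ = (8) + (24) + (32) + (11) = 75
Area = |Σ|/2 = 37.5.
Hole:
Apply the shoelace formula: 2A = Σ (x_i·y_{i+1} − x_{i+1}·y_i), indices taken mod 3.
Cross-terms: 2, 6, 5  ⇒  Σ = 13
Area = |Σ|/2 = 6.5.
Net area = 37.5 − 6.5 = 31.

31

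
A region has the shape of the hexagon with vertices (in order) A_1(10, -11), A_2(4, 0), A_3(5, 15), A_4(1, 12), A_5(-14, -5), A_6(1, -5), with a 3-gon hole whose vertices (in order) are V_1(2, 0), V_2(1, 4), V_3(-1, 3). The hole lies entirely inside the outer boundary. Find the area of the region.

Outer boundary:
Σ = (44) + (60) + (45) + (163) + (75) + (39) = 426
Area = |Σ|/2 = 213.
Hole:
Apply Gauss's area formula: 2A = Σ (x_i·y_{i+1} − x_{i+1}·y_i), indices taken mod 3.
Cross-terms: 8, 7, -6  ⇒  Σ = 9
Area = |Σ|/2 = 4.5.
Net area = 213 − 4.5 = 208.5.

208.5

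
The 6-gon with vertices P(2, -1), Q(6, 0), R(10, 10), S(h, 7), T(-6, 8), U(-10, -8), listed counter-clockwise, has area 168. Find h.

-2

The doubled signed area Σ (x_i y_{i+1} − x_{i+1} y_i) is linear in h.
With h=0 it equals 332; the coefficient of h is -2 (from the two edges through S).
So -2·h + 332 = 2·168 = 336 ⇒ h = -2.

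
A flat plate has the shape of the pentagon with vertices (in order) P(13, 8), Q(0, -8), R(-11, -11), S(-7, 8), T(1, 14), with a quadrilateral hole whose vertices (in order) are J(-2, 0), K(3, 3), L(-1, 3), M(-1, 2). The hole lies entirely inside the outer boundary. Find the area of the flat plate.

Outer boundary:
Apply the shoelace formula: 2A = Σ (x_i·y_{i+1} − x_{i+1}·y_i), indices taken mod 5.
P→Q: (13)(-8) − (0)(8) = -104
Q→R: (0)(-11) − (-11)(-8) = -88
R→S: (-11)(8) − (-7)(-11) = -165
S→T: (-7)(14) − (1)(8) = -106
T→P: (1)(8) − (13)(14) = -174
Σ = -637
Area = |Σ|/2 = 318.5.
Hole:
J→K: (-2)(3) − (3)(0) = -6
K→L: (3)(3) − (-1)(3) = 12
L→M: (-1)(2) − (-1)(3) = 1
M→J: (-1)(0) − (-2)(2) = 4
Σ = 11
Area = |Σ|/2 = 5.5.
Net area = 318.5 − 5.5 = 313.

313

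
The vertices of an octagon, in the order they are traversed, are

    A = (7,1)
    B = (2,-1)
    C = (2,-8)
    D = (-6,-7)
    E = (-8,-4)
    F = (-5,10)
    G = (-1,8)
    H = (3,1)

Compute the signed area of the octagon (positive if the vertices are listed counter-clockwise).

Cross-terms: -9, -14, -62, -32, -100, -30, -25, -4  ⇒  Σ = -276
Signed area = Σ/2 = -138 (negative ⇒ clockwise traversal).

-138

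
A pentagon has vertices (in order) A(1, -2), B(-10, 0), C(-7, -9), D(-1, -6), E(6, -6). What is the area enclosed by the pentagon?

69.5

Apply the shoelace (surveyor's) formula: 2A = Σ (x_i·y_{i+1} − x_{i+1}·y_i), indices taken mod 5.
Cross-terms: -20, 90, 33, 42, -6  ⇒  Σ = 139
Area = |Σ|/2 = 69.5.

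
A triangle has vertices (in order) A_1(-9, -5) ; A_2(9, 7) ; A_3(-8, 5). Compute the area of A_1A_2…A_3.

84

Apply Gauss's area formula: 2A = Σ (x_i·y_{i+1} − x_{i+1}·y_i), indices taken mod 3.
Σ = (-18) + (101) + (85) = 168
Area = |Σ|/2 = 84.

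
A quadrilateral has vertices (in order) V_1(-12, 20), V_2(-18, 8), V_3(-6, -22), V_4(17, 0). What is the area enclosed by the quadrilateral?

Σ = (264) + (444) + (374) + (340) = 1422
Area = |Σ|/2 = 711.

711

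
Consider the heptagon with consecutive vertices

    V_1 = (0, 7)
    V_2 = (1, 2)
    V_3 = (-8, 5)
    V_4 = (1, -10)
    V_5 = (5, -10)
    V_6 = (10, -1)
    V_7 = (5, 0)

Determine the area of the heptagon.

132

Apply Gauss's area formula: 2A = Σ (x_i·y_{i+1} − x_{i+1}·y_i), indices taken mod 7.
V_1→V_2: (0)(2) − (1)(7) = -7
V_2→V_3: (1)(5) − (-8)(2) = 21
V_3→V_4: (-8)(-10) − (1)(5) = 75
V_4→V_5: (1)(-10) − (5)(-10) = 40
V_5→V_6: (5)(-1) − (10)(-10) = 95
V_6→V_7: (10)(0) − (5)(-1) = 5
V_7→V_1: (5)(7) − (0)(0) = 35
Σ = 264
Area = |Σ|/2 = 132.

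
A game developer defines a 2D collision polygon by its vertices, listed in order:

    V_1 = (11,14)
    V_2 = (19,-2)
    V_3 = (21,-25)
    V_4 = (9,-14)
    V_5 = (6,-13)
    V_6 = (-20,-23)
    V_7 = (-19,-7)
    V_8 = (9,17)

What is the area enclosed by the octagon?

Apply the shoelace (surveyor's) formula: 2A = Σ (x_i·y_{i+1} − x_{i+1}·y_i), indices taken mod 8.
V_1→V_2: (11)(-2) − (19)(14) = -288
V_2→V_3: (19)(-25) − (21)(-2) = -433
V_3→V_4: (21)(-14) − (9)(-25) = -69
V_4→V_5: (9)(-13) − (6)(-14) = -33
V_5→V_6: (6)(-23) − (-20)(-13) = -398
V_6→V_7: (-20)(-7) − (-19)(-23) = -297
V_7→V_8: (-19)(17) − (9)(-7) = -260
V_8→V_1: (9)(14) − (11)(17) = -61
Σ = -1839
Area = |Σ|/2 = 919.5.

919.5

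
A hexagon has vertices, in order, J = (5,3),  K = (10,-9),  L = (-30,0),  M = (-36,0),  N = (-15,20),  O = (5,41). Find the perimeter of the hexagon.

156

|JK| = √((5)² + (-12)²) = √169 = 13
|KL| = √((-40)² + (9)²) = √1681 = 41
|LM| = √((-6)² + (0)²) = √36 = 6
|MN| = √((21)² + (20)²) = √841 = 29
|NO| = √((20)² + (21)²) = √841 = 29
|OJ| = √((0)² + (-38)²) = √1444 = 38
Perimeter = 13 + 41 + 6 + 29 + 29 + 38 = 156.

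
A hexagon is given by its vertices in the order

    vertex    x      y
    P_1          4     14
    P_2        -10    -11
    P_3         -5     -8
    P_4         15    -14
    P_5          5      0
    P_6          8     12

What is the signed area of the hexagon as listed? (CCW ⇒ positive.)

Σ = (96) + (25) + (190) + (70) + (60) + (64) = 505
Signed area = Σ/2 = 252.5 (positive ⇒ counter-clockwise traversal).

252.5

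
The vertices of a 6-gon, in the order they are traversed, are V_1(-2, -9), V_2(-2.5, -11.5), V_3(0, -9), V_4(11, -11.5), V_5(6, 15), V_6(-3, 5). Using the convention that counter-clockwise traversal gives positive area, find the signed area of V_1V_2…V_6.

234

Σ = (0.5) + (22.5) + (99) + (234) + (75) + (37) = 468
Signed area = Σ/2 = 234 (positive ⇒ counter-clockwise traversal).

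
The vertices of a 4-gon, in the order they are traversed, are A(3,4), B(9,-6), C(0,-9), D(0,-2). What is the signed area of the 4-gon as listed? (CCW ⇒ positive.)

Apply the shoelace (surveyor's) formula: 2A = Σ (x_i·y_{i+1} − x_{i+1}·y_i), indices taken mod 4.
Cross-terms: -54, -81, 0, 6  ⇒  Σ = -129
Signed area = Σ/2 = -64.5 (negative ⇒ clockwise traversal).

-64.5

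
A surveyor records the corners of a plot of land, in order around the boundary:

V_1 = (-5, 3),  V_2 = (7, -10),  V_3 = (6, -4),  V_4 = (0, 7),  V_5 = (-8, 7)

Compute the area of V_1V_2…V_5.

85

Apply Gauss's area formula: 2A = Σ (x_i·y_{i+1} − x_{i+1}·y_i), indices taken mod 5.
Cross-terms: 29, 32, 42, 56, 11  ⇒  Σ = 170
Area = |Σ|/2 = 85.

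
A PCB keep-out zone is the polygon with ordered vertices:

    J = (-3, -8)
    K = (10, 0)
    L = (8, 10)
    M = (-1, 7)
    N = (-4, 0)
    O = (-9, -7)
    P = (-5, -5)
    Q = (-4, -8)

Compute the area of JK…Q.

Apply the surveyor's formula: 2A = Σ (x_i·y_{i+1} − x_{i+1}·y_i), indices taken mod 8.
Σ = (80) + (100) + (66) + (28) + (28) + (10) + (20) + (8) = 340
Area = |Σ|/2 = 170.

170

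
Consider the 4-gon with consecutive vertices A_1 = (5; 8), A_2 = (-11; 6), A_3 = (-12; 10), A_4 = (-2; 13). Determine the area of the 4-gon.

68.5

Apply the surveyor's formula: 2A = Σ (x_i·y_{i+1} − x_{i+1}·y_i), indices taken mod 4.
Cross-terms: 118, -38, -136, -81  ⇒  Σ = -137
Area = |Σ|/2 = 68.5.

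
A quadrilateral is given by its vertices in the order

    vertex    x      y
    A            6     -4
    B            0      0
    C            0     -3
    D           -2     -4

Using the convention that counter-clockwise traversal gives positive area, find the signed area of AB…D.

13

Σ = (0) + (0) + (-6) + (32) = 26
Signed area = Σ/2 = 13 (positive ⇒ counter-clockwise traversal).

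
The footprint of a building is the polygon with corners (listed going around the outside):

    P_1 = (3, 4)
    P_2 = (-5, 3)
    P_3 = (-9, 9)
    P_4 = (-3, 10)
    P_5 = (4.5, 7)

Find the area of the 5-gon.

Σ = (29) + (-18) + (-63) + (-66) + (-3) = -121
Area = |Σ|/2 = 60.5.

60.5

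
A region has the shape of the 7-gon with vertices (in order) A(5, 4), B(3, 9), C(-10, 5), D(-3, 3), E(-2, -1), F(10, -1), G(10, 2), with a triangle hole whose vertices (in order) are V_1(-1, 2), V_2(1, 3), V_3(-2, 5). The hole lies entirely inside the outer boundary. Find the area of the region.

Outer boundary:
Apply Gauss's area formula: 2A = Σ (x_i·y_{i+1} − x_{i+1}·y_i), indices taken mod 7.
A→B: (5)(9) − (3)(4) = 33
B→C: (3)(5) − (-10)(9) = 105
C→D: (-10)(3) − (-3)(5) = -15
D→E: (-3)(-1) − (-2)(3) = 9
E→F: (-2)(-1) − (10)(-1) = 12
F→G: (10)(2) − (10)(-1) = 30
G→A: (10)(4) − (5)(2) = 30
Σ = 204
Area = |Σ|/2 = 102.
Hole:
Apply Gauss's area formula: 2A = Σ (x_i·y_{i+1} − x_{i+1}·y_i), indices taken mod 3.
Cross-terms: -5, 11, 1  ⇒  Σ = 7
Area = |Σ|/2 = 3.5.
Net area = 102 − 3.5 = 98.5.

98.5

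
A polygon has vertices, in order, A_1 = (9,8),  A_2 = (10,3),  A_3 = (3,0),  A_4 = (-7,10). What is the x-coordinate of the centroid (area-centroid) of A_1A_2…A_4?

Apply the shoelace (surveyor's) formula. First the cross-terms c_i = x_i·y_{i+1} − x_{i+1}·y_i:
  -53, -9, 30, -146  ⇒  2A = -178, A = -89.
Then Σ (x_i + x_{i+1})·c_i = -1536, so x̄ = -1536 / (6·(-89)) = 256/89.

256/89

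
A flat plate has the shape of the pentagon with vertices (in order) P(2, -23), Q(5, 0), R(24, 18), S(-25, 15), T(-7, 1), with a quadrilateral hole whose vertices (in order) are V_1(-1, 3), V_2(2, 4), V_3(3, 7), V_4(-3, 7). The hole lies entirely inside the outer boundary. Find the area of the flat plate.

611

Outer boundary:
Cross-terms: 115, 90, 810, 80, 159  ⇒  Σ = 1254
Area = |Σ|/2 = 627.
Hole:
Apply Gauss's area formula: 2A = Σ (x_i·y_{i+1} − x_{i+1}·y_i), indices taken mod 4.
Σ = (-10) + (2) + (42) + (-2) = 32
Area = |Σ|/2 = 16.
Net area = 627 − 16 = 611.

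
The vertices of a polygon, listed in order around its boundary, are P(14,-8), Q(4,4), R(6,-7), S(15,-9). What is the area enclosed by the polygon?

46.5

Cross-terms: 88, -52, 51, 6  ⇒  Σ = 93
Area = |Σ|/2 = 46.5.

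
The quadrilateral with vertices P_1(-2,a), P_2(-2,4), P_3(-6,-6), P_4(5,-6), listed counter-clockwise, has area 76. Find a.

The doubled signed area Σ (x_i y_{i+1} − x_{i+1} y_i) is linear in a.
With a=0 it equals 82; the coefficient of a is 7 (from the two edges through P_1).
So 7·a + 82 = 2·76 = 152 ⇒ a = 10.

10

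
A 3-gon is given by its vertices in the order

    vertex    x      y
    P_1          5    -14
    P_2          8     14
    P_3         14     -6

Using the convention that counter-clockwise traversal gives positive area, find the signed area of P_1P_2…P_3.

Apply the shoelace formula: 2A = Σ (x_i·y_{i+1} − x_{i+1}·y_i), indices taken mod 3.
Σ = (182) + (-244) + (-166) = -228
Signed area = Σ/2 = -114 (negative ⇒ clockwise traversal).

-114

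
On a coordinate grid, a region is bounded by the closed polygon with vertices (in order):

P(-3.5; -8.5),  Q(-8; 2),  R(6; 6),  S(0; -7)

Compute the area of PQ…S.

Apply Gauss's area formula: 2A = Σ (x_i·y_{i+1} − x_{i+1}·y_i), indices taken mod 4.
Σ = (-75) + (-60) + (-42) + (-24.5) = -201.5
Area = |Σ|/2 = 100.75.

100.75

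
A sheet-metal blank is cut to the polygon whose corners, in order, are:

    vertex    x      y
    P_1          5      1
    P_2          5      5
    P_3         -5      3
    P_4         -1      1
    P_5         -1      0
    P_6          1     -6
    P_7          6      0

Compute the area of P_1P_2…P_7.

Apply the surveyor's formula: 2A = Σ (x_i·y_{i+1} − x_{i+1}·y_i), indices taken mod 7.
Σ = (20) + (40) + (-2) + (1) + (6) + (36) + (6) = 107
Area = |Σ|/2 = 53.5.

53.5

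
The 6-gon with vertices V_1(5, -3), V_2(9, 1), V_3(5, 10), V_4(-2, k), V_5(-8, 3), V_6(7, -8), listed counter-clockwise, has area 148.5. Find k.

Write out the shoelace sum; only the two edges meeting at V_4 involve k:
2·Area = [(5·k − (-2)·10) + ((-2)·3 − (-8)·k)] + 179
       = 13·k + 193 = 297
⇒ k = 8.

8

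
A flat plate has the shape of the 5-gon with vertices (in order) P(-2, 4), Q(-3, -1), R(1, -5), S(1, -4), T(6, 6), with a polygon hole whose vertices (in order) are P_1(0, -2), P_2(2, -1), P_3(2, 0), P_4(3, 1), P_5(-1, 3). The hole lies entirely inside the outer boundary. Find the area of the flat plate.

Outer boundary:
Σ = (14) + (16) + (1) + (30) + (36) = 97
Area = |Σ|/2 = 48.5.
Hole:
Apply the shoelace (surveyor's) formula: 2A = Σ (x_i·y_{i+1} − x_{i+1}·y_i), indices taken mod 5.
Cross-terms: 4, 2, 2, 10, 2  ⇒  Σ = 20
Area = |Σ|/2 = 10.
Net area = 48.5 − 10 = 38.5.

38.5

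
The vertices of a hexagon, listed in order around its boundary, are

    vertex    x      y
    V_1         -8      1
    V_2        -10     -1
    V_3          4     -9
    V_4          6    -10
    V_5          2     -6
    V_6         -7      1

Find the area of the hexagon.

35.5

Apply the shoelace formula: 2A = Σ (x_i·y_{i+1} − x_{i+1}·y_i), indices taken mod 6.
Cross-terms: 18, 94, 14, -16, -40, 1  ⇒  Σ = 71
Area = |Σ|/2 = 35.5.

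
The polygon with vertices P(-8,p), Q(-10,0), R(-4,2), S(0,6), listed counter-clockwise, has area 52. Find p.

The doubled signed area Σ (x_i y_{i+1} − x_{i+1} y_i) is linear in p.
With p=0 it equals 4; the coefficient of p is 10 (from the two edges through P).
So 10·p + 4 = 2·52 = 104 ⇒ p = 10.

10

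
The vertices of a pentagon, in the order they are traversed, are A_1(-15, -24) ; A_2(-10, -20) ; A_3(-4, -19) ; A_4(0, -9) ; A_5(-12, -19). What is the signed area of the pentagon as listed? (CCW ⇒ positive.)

50.5

Apply the shoelace formula: 2A = Σ (x_i·y_{i+1} − x_{i+1}·y_i), indices taken mod 5.
Cross-terms: 60, 110, 36, -108, 3  ⇒  Σ = 101
Signed area = Σ/2 = 50.5 (positive ⇒ counter-clockwise traversal).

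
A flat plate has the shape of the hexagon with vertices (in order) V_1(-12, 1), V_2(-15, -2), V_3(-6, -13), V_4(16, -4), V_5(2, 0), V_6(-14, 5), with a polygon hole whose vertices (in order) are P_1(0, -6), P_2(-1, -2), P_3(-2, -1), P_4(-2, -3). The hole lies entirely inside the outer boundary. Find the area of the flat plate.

255.5

Outer boundary:
Apply Gauss's area formula: 2A = Σ (x_i·y_{i+1} − x_{i+1}·y_i), indices taken mod 6.
Σ = (39) + (183) + (232) + (8) + (10) + (46) = 518
Area = |Σ|/2 = 259.
Hole:
Σ = (-6) + (-3) + (4) + (12) = 7
Area = |Σ|/2 = 3.5.
Net area = 259 − 3.5 = 255.5.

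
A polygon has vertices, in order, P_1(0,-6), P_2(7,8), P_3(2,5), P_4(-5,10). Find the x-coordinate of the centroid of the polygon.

15/34

Apply the surveyor's formula. First the cross-terms c_i = x_i·y_{i+1} − x_{i+1}·y_i:
  42, 19, 45, 30  ⇒  2A = 136, A = 68.
Then Σ (x_i + x_{i+1})·c_i = 180, so x̄ = 180 / (6·68) = 15/34.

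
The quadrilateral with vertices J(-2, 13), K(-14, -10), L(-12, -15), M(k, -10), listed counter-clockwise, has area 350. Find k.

Write out the shoelace sum; only the two edges meeting at M involve k:
2·Area = [((-12)·(-10) − k·(-15)) + (k·13 − (-2)·(-10))] + 292
       = 28·k + 392 = 700
⇒ k = 11.

11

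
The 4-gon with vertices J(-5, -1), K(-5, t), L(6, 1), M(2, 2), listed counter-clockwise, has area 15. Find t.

-2

Write out the shoelace sum; only the two edges meeting at K involve t:
2·Area = [((-5)·t − (-5)·(-1)) + ((-5)·1 − 6·t)] + 18
       = -11·t + 8 = 30
⇒ t = -2.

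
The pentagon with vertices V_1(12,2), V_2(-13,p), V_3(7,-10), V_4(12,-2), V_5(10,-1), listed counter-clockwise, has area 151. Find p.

Write out the shoelace sum; only the two edges meeting at V_2 involve p:
2·Area = [(12·p − (-13)·2) + ((-13)·(-10) − 7·p)] + 146
       = 5·p + 302 = 302
⇒ p = 0.

0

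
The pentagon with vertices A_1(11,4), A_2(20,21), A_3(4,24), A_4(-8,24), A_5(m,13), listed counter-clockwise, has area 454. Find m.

-16

The doubled signed area Σ (x_i y_{i+1} − x_{i+1} y_i) is linear in m.
With m=0 it equals 588; the coefficient of m is -20 (from the two edges through A_5).
So -20·m + 588 = 2·454 = 908 ⇒ m = -16.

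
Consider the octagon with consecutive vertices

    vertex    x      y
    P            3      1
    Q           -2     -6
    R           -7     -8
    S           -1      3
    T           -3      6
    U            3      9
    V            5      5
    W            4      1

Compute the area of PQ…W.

78.5

Apply the shoelace formula: 2A = Σ (x_i·y_{i+1} − x_{i+1}·y_i), indices taken mod 8.
Σ = (-16) + (-26) + (-29) + (3) + (-45) + (-30) + (-15) + (1) = -157
Area = |Σ|/2 = 78.5.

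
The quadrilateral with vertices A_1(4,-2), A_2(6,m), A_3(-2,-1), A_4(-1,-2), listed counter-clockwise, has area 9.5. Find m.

Write out the shoelace sum; only the two edges meeting at A_2 involve m:
2·Area = [(4·m − 6·(-2)) + (6·(-1) − (-2)·m)] + 13
       = 6·m + 19 = 19
⇒ m = 0.

0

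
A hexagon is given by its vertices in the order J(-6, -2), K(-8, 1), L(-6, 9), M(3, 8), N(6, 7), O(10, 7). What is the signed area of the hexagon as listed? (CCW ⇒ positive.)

-98

Apply Gauss's area formula: 2A = Σ (x_i·y_{i+1} − x_{i+1}·y_i), indices taken mod 6.
J→K: (-6)(1) − (-8)(-2) = -22
K→L: (-8)(9) − (-6)(1) = -66
L→M: (-6)(8) − (3)(9) = -75
M→N: (3)(7) − (6)(8) = -27
N→O: (6)(7) − (10)(7) = -28
O→J: (10)(-2) − (-6)(7) = 22
Σ = -196
Signed area = Σ/2 = -98 (negative ⇒ clockwise traversal).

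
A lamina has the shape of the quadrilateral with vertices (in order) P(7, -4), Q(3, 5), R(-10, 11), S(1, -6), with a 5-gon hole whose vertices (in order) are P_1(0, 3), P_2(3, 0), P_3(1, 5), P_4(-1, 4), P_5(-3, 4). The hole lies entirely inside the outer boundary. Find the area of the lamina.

Outer boundary:
Apply Gauss's area formula: 2A = Σ (x_i·y_{i+1} − x_{i+1}·y_i), indices taken mod 4.
Σ = (47) + (83) + (49) + (38) = 217
Area = |Σ|/2 = 108.5.
Hole:
Σ = (-9) + (15) + (9) + (8) + (-9) = 14
Area = |Σ|/2 = 7.
Net area = 108.5 − 7 = 101.5.

101.5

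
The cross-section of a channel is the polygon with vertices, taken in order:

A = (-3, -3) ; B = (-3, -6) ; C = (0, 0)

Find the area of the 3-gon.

4.5

Apply Gauss's area formula: 2A = Σ (x_i·y_{i+1} − x_{i+1}·y_i), indices taken mod 3.
Σ = (9) + (0) + (0) = 9
Area = |Σ|/2 = 4.5.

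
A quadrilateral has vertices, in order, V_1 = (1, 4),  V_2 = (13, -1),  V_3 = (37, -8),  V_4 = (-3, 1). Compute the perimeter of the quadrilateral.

84

|V_1V_2| = √((12)² + (-5)²) = √169 = 13
|V_2V_3| = √((24)² + (-7)²) = √625 = 25
|V_3V_4| = √((-40)² + (9)²) = √1681 = 41
|V_4V_1| = √((4)² + (3)²) = √25 = 5
Perimeter = 13 + 25 + 41 + 5 = 84.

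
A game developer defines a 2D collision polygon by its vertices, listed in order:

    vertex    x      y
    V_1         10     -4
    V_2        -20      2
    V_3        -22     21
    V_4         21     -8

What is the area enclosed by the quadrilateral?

352.5

Apply the surveyor's formula: 2A = Σ (x_i·y_{i+1} − x_{i+1}·y_i), indices taken mod 4.
V_1→V_2: (10)(2) − (-20)(-4) = -60
V_2→V_3: (-20)(21) − (-22)(2) = -376
V_3→V_4: (-22)(-8) − (21)(21) = -265
V_4→V_1: (21)(-4) − (10)(-8) = -4
Σ = -705
Area = |Σ|/2 = 352.5.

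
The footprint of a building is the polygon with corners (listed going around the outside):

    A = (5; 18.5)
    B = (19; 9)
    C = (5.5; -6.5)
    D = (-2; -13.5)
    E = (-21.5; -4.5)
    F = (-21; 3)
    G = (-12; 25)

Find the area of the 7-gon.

921.5

Apply the shoelace formula: 2A = Σ (x_i·y_{i+1} − x_{i+1}·y_i), indices taken mod 7.
A→B: (5)(9) − (19)(18.5) = -306.5
B→C: (19)(-6.5) − (5.5)(9) = -173
C→D: (5.5)(-13.5) − (-2)(-6.5) = -87.25
D→E: (-2)(-4.5) − (-21.5)(-13.5) = -281.25
E→F: (-21.5)(3) − (-21)(-4.5) = -159
F→G: (-21)(25) − (-12)(3) = -489
G→A: (-12)(18.5) − (5)(25) = -347
Σ = -1843
Area = |Σ|/2 = 921.5.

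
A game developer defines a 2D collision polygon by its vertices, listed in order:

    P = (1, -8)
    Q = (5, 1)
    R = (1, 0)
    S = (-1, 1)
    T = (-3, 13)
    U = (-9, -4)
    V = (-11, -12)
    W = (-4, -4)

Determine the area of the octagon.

128

Apply Gauss's area formula: 2A = Σ (x_i·y_{i+1} − x_{i+1}·y_i), indices taken mod 8.
Σ = (41) + (-1) + (1) + (-10) + (129) + (64) + (-4) + (36) = 256
Area = |Σ|/2 = 128.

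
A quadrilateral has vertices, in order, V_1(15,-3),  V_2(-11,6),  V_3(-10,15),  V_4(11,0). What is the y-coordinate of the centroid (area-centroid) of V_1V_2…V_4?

Apply the surveyor's formula. First the cross-terms c_i = x_i·y_{i+1} − x_{i+1}·y_i:
  57, -105, -165, -33  ⇒  2A = -246, A = -123.
Then Σ (y_i + y_{i+1})·c_i = -4410, so ȳ = -4410 / (6·(-123)) = 245/41.

245/41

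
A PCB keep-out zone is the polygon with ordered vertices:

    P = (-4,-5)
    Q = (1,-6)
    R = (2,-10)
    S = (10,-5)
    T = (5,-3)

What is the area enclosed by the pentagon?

39.5

Apply the surveyor's formula: 2A = Σ (x_i·y_{i+1} − x_{i+1}·y_i), indices taken mod 5.
P→Q: (-4)(-6) − (1)(-5) = 29
Q→R: (1)(-10) − (2)(-6) = 2
R→S: (2)(-5) − (10)(-10) = 90
S→T: (10)(-3) − (5)(-5) = -5
T→P: (5)(-5) − (-4)(-3) = -37
Σ = 79
Area = |Σ|/2 = 39.5.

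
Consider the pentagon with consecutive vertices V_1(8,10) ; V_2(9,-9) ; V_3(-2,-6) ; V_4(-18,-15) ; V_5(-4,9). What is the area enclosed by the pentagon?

Cross-terms: -162, -72, -78, -222, -112  ⇒  Σ = -646
Area = |Σ|/2 = 323.

323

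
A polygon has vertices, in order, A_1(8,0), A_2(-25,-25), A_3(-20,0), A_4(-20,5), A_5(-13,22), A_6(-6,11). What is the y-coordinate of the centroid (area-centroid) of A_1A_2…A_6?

Apply the shoelace formula. First the cross-terms c_i = x_i·y_{i+1} − x_{i+1}·y_i:
  -200, -500, -100, -375, -11, -88  ⇒  2A = -1274, A = -637.
Then Σ (y_i + y_{i+1})·c_i = 5544, so ȳ = 5544 / (6·(-637)) = -132/91.

-132/91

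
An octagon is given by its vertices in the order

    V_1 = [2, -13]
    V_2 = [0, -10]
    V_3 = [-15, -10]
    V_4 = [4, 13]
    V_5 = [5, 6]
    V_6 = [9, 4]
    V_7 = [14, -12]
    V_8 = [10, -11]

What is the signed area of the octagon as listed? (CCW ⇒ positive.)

Apply the shoelace formula: 2A = Σ (x_i·y_{i+1} − x_{i+1}·y_i), indices taken mod 8.
Σ = (-20) + (-150) + (-155) + (-41) + (-34) + (-164) + (-34) + (-108) = -706
Signed area = Σ/2 = -353 (negative ⇒ clockwise traversal).

-353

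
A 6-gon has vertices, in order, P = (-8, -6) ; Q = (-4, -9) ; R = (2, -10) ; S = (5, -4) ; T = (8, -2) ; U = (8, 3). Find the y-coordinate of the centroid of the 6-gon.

-135/31

Apply Gauss's area formula. First the cross-terms c_i = x_i·y_{i+1} − x_{i+1}·y_i:
  48, 58, 42, 22, 40, -24  ⇒  2A = 186, A = 93.
Then Σ (y_i + y_{i+1})·c_i = -2430, so ȳ = -2430 / (6·93) = -135/31.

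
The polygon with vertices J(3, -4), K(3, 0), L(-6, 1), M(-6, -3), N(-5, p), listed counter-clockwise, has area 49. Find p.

The doubled signed area Σ (x_i y_{i+1} − x_{i+1} y_i) is linear in p.
With p=0 it equals 44; the coefficient of p is -9 (from the two edges through N).
So -9·p + 44 = 2·49 = 98 ⇒ p = -6.

-6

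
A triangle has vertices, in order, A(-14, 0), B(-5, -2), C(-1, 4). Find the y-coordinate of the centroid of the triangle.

2/3

Apply the shoelace (surveyor's) formula. First the cross-terms c_i = x_i·y_{i+1} − x_{i+1}·y_i:
  28, -22, 56  ⇒  2A = 62, A = 31.
Then Σ (y_i + y_{i+1})·c_i = 124, so ȳ = 124 / (6·31) = 2/3.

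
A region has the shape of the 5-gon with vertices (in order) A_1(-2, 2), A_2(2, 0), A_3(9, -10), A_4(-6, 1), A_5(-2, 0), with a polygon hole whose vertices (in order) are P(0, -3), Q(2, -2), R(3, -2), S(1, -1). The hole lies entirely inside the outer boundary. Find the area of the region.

Outer boundary:
Σ = (-4) + (-20) + (-51) + (2) + (-4) = -77
Area = |Σ|/2 = 38.5.
Hole:
Σ = (6) + (2) + (-1) + (-3) = 4
Area = |Σ|/2 = 2.
Net area = 38.5 − 2 = 36.5.

36.5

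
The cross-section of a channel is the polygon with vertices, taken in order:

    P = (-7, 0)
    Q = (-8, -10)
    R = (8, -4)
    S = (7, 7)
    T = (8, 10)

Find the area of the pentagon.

Apply the surveyor's formula: 2A = Σ (x_i·y_{i+1} − x_{i+1}·y_i), indices taken mod 5.
Σ = (70) + (112) + (84) + (14) + (70) = 350
Area = |Σ|/2 = 175.

175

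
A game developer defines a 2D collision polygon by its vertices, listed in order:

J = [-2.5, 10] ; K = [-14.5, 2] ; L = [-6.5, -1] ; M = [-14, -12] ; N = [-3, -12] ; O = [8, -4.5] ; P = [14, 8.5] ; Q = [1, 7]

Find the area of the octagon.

Σ = (140) + (27.5) + (64) + (132) + (109.5) + (131) + (89.5) + (27.5) = 721
Area = |Σ|/2 = 360.5.

360.5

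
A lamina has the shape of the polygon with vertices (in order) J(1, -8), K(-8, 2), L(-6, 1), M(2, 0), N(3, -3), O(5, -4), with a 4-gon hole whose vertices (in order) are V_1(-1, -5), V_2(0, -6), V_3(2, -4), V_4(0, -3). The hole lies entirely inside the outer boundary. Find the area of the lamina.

45

Outer boundary:
Apply Gauss's area formula: 2A = Σ (x_i·y_{i+1} − x_{i+1}·y_i), indices taken mod 6.
Σ = (-62) + (4) + (-2) + (-6) + (3) + (-36) = -99
Area = |Σ|/2 = 49.5.
Hole:
Σ = (6) + (12) + (-6) + (-3) = 9
Area = |Σ|/2 = 4.5.
Net area = 49.5 − 4.5 = 45.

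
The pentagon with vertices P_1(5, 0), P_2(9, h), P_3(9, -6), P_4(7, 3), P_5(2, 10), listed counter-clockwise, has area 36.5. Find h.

Write out the shoelace sum; only the two edges meeting at P_2 involve h:
2·Area = [(5·h − 9·0) + (9·(-6) − 9·h)] + 83
       = -4·h + 29 = 73
⇒ h = -11.

-11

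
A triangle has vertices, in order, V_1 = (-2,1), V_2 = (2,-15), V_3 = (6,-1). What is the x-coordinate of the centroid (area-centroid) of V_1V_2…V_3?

Apply the shoelace formula. First the cross-terms c_i = x_i·y_{i+1} − x_{i+1}·y_i:
  28, 88, 4  ⇒  2A = 120, A = 60.
Then Σ (x_i + x_{i+1})·c_i = 720, so x̄ = 720 / (6·60) = 2.

2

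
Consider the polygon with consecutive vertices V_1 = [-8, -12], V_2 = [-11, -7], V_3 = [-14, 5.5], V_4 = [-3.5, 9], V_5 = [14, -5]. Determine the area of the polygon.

Apply the shoelace formula: 2A = Σ (x_i·y_{i+1} − x_{i+1}·y_i), indices taken mod 5.
Σ = (-76) + (-158.5) + (-106.75) + (-108.5) + (-208) = -657.75
Area = |Σ|/2 = 328.875.

328.875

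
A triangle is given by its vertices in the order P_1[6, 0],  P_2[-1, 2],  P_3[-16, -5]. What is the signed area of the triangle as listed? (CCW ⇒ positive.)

39.5

Apply the surveyor's formula: 2A = Σ (x_i·y_{i+1} − x_{i+1}·y_i), indices taken mod 3.
P_1→P_2: (6)(2) − (-1)(0) = 12
P_2→P_3: (-1)(-5) − (-16)(2) = 37
P_3→P_1: (-16)(0) − (6)(-5) = 30
Σ = 79
Signed area = Σ/2 = 39.5 (positive ⇒ counter-clockwise traversal).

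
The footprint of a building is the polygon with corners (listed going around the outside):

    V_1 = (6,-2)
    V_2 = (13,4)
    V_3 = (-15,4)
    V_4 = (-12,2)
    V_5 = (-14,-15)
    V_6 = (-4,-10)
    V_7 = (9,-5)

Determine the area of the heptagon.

295

Apply the shoelace formula: 2A = Σ (x_i·y_{i+1} − x_{i+1}·y_i), indices taken mod 7.
Σ = (50) + (112) + (18) + (208) + (80) + (110) + (12) = 590
Area = |Σ|/2 = 295.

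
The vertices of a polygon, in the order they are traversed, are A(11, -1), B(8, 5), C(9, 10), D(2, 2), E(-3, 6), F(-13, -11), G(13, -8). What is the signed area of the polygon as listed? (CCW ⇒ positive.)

Apply Gauss's area formula: 2A = Σ (x_i·y_{i+1} − x_{i+1}·y_i), indices taken mod 7.
Cross-terms: 63, 35, -2, 18, 111, 247, 75  ⇒  Σ = 547
Signed area = Σ/2 = 273.5 (positive ⇒ counter-clockwise traversal).

273.5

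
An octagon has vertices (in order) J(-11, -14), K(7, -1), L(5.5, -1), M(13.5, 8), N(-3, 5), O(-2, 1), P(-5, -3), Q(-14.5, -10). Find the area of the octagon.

Apply Gauss's area formula: 2A = Σ (x_i·y_{i+1} − x_{i+1}·y_i), indices taken mod 8.
J→K: (-11)(-1) − (7)(-14) = 109
K→L: (7)(-1) − (5.5)(-1) = -1.5
L→M: (5.5)(8) − (13.5)(-1) = 57.5
M→N: (13.5)(5) − (-3)(8) = 91.5
N→O: (-3)(1) − (-2)(5) = 7
O→P: (-2)(-3) − (-5)(1) = 11
P→Q: (-5)(-10) − (-14.5)(-3) = 6.5
Q→J: (-14.5)(-14) − (-11)(-10) = 93
Σ = 374
Area = |Σ|/2 = 187.

187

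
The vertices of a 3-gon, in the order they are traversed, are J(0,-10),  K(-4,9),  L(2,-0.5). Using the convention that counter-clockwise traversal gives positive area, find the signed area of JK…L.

-38

Apply the surveyor's formula: 2A = Σ (x_i·y_{i+1} − x_{i+1}·y_i), indices taken mod 3.
J→K: (0)(9) − (-4)(-10) = -40
K→L: (-4)(-0.5) − (2)(9) = -16
L→J: (2)(-10) − (0)(-0.5) = -20
Σ = -76
Signed area = Σ/2 = -38 (negative ⇒ clockwise traversal).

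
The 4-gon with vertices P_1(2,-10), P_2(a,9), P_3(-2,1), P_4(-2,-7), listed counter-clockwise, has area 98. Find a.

10

The doubled signed area Σ (x_i y_{i+1} − x_{i+1} y_i) is linear in a.
With a=0 it equals 86; the coefficient of a is 11 (from the two edges through P_2).
So 11·a + 86 = 2·98 = 196 ⇒ a = 10.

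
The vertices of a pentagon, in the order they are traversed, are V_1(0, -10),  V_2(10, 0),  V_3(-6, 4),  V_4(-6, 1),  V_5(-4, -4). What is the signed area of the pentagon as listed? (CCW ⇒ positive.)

Apply the shoelace (surveyor's) formula: 2A = Σ (x_i·y_{i+1} − x_{i+1}·y_i), indices taken mod 5.
Cross-terms: 100, 40, 18, 28, 40  ⇒  Σ = 226
Signed area = Σ/2 = 113 (positive ⇒ counter-clockwise traversal).

113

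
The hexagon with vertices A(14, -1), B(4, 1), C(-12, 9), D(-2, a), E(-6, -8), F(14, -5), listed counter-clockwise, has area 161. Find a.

Write out the shoelace sum; only the two edges meeting at D involve a:
2·Area = [((-12)·a − (-2)·9) + ((-2)·(-8) − (-6)·a)] + 264
       = -6·a + 298 = 322
⇒ a = -4.

-4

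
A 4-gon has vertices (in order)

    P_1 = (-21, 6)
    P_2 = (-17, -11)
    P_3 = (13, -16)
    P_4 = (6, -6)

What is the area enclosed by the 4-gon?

338

Σ = (333) + (415) + (18) + (-90) = 676
Area = |Σ|/2 = 338.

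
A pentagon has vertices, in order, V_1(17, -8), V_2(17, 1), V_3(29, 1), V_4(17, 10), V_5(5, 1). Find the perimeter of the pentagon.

66

|V_1V_2| = √((0)² + (9)²) = √81 = 9
|V_2V_3| = √((12)² + (0)²) = √144 = 12
|V_3V_4| = √((-12)² + (9)²) = √225 = 15
|V_4V_5| = √((-12)² + (-9)²) = √225 = 15
|V_5V_1| = √((12)² + (-9)²) = √225 = 15
Perimeter = 9 + 12 + 15 + 15 + 15 = 66.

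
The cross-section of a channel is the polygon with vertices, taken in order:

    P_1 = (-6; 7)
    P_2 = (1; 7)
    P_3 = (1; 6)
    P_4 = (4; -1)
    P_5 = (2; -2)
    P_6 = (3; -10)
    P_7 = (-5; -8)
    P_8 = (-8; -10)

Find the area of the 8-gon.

149.5

Apply the shoelace formula: 2A = Σ (x_i·y_{i+1} − x_{i+1}·y_i), indices taken mod 8.
Cross-terms: -49, -1, -25, -6, -14, -74, -14, -116  ⇒  Σ = -299
Area = |Σ|/2 = 149.5.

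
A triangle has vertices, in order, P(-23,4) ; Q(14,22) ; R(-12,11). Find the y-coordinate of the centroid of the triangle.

37/3

Apply the shoelace (surveyor's) formula. First the cross-terms c_i = x_i·y_{i+1} − x_{i+1}·y_i:
  -562, 418, 205  ⇒  2A = 61, A = 30.5.
Then Σ (y_i + y_{i+1})·c_i = 2257, so ȳ = 2257 / (6·30.5) = 37/3.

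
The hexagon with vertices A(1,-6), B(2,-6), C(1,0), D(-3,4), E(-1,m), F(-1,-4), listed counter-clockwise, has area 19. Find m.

Write out the shoelace sum; only the two edges meeting at E involve m:
2·Area = [((-3)·m − (-1)·4) + ((-1)·(-4) − (-1)·m)] + 26
       = -2·m + 34 = 38
⇒ m = -2.

-2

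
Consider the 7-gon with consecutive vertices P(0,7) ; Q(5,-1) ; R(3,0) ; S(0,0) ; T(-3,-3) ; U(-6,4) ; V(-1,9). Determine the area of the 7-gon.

59.5

Σ = (-35) + (3) + (0) + (0) + (-30) + (-50) + (-7) = -119
Area = |Σ|/2 = 59.5.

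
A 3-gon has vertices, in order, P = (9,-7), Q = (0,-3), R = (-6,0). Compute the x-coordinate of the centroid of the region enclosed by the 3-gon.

Apply Gauss's area formula. First the cross-terms c_i = x_i·y_{i+1} − x_{i+1}·y_i:
  -27, -18, 42  ⇒  2A = -3, A = -1.5.
Then Σ (x_i + x_{i+1})·c_i = -9, so x̄ = -9 / (6·(-1.5)) = 1.

1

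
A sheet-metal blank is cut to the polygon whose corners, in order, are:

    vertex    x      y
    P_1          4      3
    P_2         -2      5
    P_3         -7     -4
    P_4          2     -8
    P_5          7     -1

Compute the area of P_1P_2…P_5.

106

Apply the shoelace formula: 2A = Σ (x_i·y_{i+1} − x_{i+1}·y_i), indices taken mod 5.
Σ = (26) + (43) + (64) + (54) + (25) = 212
Area = |Σ|/2 = 106.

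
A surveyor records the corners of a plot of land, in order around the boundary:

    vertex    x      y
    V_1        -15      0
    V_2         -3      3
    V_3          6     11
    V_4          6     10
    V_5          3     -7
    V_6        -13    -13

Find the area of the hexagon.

Σ = (-45) + (-51) + (-6) + (-72) + (-130) + (-195) = -499
Area = |Σ|/2 = 249.5.

249.5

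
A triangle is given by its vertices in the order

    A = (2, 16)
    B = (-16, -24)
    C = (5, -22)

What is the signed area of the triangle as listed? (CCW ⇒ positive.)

402

Apply the shoelace formula: 2A = Σ (x_i·y_{i+1} − x_{i+1}·y_i), indices taken mod 3.
A→B: (2)(-24) − (-16)(16) = 208
B→C: (-16)(-22) − (5)(-24) = 472
C→A: (5)(16) − (2)(-22) = 124
Σ = 804
Signed area = Σ/2 = 402 (positive ⇒ counter-clockwise traversal).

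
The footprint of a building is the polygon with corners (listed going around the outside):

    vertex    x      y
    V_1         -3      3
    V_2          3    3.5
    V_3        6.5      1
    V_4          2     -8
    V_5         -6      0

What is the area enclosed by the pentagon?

Apply the shoelace formula: 2A = Σ (x_i·y_{i+1} − x_{i+1}·y_i), indices taken mod 5.
Σ = (-19.5) + (-19.75) + (-54) + (-48) + (-18) = -159.25
Area = |Σ|/2 = 79.625.

79.625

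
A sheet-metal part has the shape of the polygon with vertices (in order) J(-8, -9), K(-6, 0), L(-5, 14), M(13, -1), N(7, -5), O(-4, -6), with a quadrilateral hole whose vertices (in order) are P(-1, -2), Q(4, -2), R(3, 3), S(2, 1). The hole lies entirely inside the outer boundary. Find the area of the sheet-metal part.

Outer boundary:
Σ = (-54) + (-84) + (-177) + (-58) + (-62) + (-12) = -447
Area = |Σ|/2 = 223.5.
Hole:
Apply the shoelace formula: 2A = Σ (x_i·y_{i+1} − x_{i+1}·y_i), indices taken mod 4.
Σ = (10) + (18) + (-3) + (-3) = 22
Area = |Σ|/2 = 11.
Net area = 223.5 − 11 = 212.5.

212.5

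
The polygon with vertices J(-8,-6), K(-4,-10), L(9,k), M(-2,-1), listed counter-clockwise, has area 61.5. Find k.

9

Write out the shoelace sum; only the two edges meeting at L involve k:
2·Area = [((-4)·k − 9·(-10)) + (9·(-1) − (-2)·k)] + 60
       = -2·k + 141 = 123
⇒ k = 9.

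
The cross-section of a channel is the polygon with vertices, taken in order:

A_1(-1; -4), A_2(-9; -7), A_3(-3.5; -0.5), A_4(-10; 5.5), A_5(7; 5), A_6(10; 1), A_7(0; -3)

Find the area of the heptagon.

118.875

A_1→A_2: (-1)(-7) − (-9)(-4) = -29
A_2→A_3: (-9)(-0.5) − (-3.5)(-7) = -20
A_3→A_4: (-3.5)(5.5) − (-10)(-0.5) = -24.25
A_4→A_5: (-10)(5) − (7)(5.5) = -88.5
A_5→A_6: (7)(1) − (10)(5) = -43
A_6→A_7: (10)(-3) − (0)(1) = -30
A_7→A_1: (0)(-4) − (-1)(-3) = -3
Σ = -237.75
Area = |Σ|/2 = 118.875.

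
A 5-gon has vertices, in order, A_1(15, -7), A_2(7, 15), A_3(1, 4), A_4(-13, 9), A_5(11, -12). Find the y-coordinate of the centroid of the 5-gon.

Apply the shoelace (surveyor's) formula. First the cross-terms c_i = x_i·y_{i+1} − x_{i+1}·y_i:
  274, 13, 61, 57, 103  ⇒  2A = 508, A = 254.
Then Σ (y_i + y_{i+1})·c_i = 1104, so ȳ = 1104 / (6·254) = 92/127.

92/127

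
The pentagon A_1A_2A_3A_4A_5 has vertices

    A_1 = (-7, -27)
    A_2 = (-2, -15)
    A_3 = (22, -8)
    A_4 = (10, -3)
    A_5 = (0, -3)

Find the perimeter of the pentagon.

86

|A_1A_2| = √((5)² + (12)²) = √169 = 13
|A_2A_3| = √((24)² + (7)²) = √625 = 25
|A_3A_4| = √((-12)² + (5)²) = √169 = 13
|A_4A_5| = √((-10)² + (0)²) = √100 = 10
|A_5A_1| = √((-7)² + (-24)²) = √625 = 25
Perimeter = 13 + 25 + 13 + 10 + 25 = 86.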